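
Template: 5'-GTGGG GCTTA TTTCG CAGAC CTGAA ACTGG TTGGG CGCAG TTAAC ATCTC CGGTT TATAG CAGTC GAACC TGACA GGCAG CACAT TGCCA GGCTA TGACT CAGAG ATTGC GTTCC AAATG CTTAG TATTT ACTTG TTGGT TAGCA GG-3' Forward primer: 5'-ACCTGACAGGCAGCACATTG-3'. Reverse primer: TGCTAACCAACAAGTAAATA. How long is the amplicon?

Scanning the template, ACCTGACAGGCAGCACATTG occurs at positions 68–87; this primer anneals to the bottom strand there with its 3' end pointing downstream.
Taking the reverse complement of TGCTAACCAACAAGTAAATA gives TATTTACTTGTTGGTTAGCA, found at positions 126–145 on the template; the primer anneals here to the top strand with its 3' end pointing upstream.
The product runs from position 68 to position 145, so its length is 145 − 68 + 1 = 78 bp.

78 bp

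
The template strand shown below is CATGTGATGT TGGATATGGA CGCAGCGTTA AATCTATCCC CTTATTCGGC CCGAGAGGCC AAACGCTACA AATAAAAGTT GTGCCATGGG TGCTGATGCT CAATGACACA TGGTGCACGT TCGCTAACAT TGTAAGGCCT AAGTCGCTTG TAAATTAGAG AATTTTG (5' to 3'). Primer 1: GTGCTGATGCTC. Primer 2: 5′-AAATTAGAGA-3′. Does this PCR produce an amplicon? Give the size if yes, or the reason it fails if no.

Primer 1 (GTGCTGATGCTC) matches the top strand at positions 90–101 (3' end points downstream).
Primer 2 (AAATTAGAGA) also matches the top strand directly, at positions 152–161 — its reverse complement TCTCTAATTT is not present.
Both primers anneal to the bottom strand with 3' ends pointing the same way, so neither can prime synthesis back toward the other.

No product — both primers anneal to the same strand and extend in the same direction.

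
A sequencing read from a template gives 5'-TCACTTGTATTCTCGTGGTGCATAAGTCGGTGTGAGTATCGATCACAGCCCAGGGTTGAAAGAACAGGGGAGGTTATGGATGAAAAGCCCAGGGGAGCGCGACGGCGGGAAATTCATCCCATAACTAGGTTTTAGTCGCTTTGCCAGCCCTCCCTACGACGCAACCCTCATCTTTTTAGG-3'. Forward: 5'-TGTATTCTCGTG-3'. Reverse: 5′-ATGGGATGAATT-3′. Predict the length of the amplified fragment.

117 bp

Scanning the template, TGTATTCTCGTG occurs at positions 6–17; this primer anneals to the bottom strand there with its 3' end pointing downstream.
The reverse primer's reverse complement is AATTCATCCCAT, which matches the template at positions 111–122.
The product runs from position 6 to position 122, so its length is 122 − 6 + 1 = 117 bp.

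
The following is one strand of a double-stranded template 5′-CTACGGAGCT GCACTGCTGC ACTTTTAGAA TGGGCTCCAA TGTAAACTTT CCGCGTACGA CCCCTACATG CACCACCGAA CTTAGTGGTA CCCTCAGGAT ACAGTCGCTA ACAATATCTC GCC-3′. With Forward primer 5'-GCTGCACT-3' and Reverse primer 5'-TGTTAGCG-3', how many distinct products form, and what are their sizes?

The forward primer GCTGCACT matches the top strand at positions 8–15, 16–23.
The reverse primer's reverse complement is CGCTAACA, matching at positions 106–113.
Each forward site pairs with the reverse site to give a product ending at position 113: sizes 106, 98 bp.

Two products: 106 bp, 98 bp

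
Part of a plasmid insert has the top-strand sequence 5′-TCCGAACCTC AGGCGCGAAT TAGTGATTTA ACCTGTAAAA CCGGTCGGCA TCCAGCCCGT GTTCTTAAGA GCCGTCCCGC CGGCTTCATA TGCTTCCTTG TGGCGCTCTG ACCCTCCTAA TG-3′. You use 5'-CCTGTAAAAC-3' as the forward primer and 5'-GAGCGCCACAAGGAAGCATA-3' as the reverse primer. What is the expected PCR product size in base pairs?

The forward primer matches the template at positions 32–41.
Reverse complement of the reverse primer: TATGCTTCCTTGTGGCGCTC. This occurs on the top strand at positions 89–108.
Amplicon spans positions 32–108: 77 bp.

77 bp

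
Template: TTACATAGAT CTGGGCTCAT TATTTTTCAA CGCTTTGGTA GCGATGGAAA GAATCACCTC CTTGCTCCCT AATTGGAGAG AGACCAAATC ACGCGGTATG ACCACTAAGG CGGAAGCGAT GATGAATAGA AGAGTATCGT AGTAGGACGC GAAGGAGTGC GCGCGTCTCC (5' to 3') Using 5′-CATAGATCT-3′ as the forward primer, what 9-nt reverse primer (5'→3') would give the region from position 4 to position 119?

5'-TCGCTTCCG-3'

The product's 3' end on the top strand is position 119.
The reverse primer anneals to the top strand over positions 111–119, i.e. to CGGAAGCGA.
Its sequence written 5'→3' is the reverse complement: TCGCTTCCG.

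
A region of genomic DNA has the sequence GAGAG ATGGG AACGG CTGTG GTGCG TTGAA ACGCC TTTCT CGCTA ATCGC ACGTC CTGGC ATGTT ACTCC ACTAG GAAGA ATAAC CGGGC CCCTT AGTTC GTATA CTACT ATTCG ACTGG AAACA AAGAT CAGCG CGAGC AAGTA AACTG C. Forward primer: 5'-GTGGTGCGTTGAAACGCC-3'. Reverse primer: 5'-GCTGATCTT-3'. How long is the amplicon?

Forward primer GTGGTGCGTTGAAACGCC is found on the top strand at positions 18–35.
The reverse primer's reverse complement is AAGATCAGC, which matches the template at positions 126–134.
The product runs from position 18 to position 134, so its length is 134 − 18 + 1 = 117 bp.

117 bp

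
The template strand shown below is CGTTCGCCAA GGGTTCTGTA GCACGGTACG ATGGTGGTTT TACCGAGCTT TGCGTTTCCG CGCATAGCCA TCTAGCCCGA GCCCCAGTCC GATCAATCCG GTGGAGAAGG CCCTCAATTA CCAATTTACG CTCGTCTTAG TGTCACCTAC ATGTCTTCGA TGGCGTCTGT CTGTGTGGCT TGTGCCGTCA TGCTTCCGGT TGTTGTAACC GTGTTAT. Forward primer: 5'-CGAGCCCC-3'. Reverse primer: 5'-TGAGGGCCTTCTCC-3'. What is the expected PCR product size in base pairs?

39 bp

Scanning the template, CGAGCCCC occurs at positions 78–85; this primer anneals to the bottom strand there with its 3' end pointing downstream.
Taking the reverse complement of TGAGGGCCTTCTCC gives GGAGAAGGCCCTCA, found at positions 103–116 on the template; the primer anneals here to the top strand with its 3' end pointing upstream.
Product length = (reverse-primer end) − (forward-primer start) + 1 = 116 − 78 + 1 = 39 bp.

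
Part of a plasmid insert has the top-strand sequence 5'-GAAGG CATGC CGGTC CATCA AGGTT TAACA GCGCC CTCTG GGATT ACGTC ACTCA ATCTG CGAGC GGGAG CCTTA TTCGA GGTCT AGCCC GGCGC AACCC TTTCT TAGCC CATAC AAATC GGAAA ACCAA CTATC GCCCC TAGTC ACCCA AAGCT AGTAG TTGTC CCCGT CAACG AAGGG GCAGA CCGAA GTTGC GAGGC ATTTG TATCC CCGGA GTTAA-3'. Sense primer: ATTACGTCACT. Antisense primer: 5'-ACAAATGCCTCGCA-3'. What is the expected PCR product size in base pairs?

Forward primer ATTACGTCACT is found on the top strand at positions 43–53.
The reverse primer's reverse complement is TGCGAGGCATTTGT, which matches the template at positions 193–206.
Amplicon spans positions 43–206: 164 bp.

164 bp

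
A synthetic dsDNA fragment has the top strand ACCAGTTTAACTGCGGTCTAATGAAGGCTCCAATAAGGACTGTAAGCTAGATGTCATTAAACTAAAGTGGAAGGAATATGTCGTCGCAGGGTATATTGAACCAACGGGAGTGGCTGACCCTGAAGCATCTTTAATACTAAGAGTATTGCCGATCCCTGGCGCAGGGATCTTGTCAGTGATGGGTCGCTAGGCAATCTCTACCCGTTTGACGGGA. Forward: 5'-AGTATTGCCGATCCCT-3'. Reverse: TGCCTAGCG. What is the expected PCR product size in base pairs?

The forward primer matches the template at positions 142–157.
Taking the reverse complement of TGCCTAGCG gives CGCTAGGCA, found at positions 185–193 on the template; the primer anneals here to the top strand with its 3' end pointing upstream.
Amplicon spans positions 142–193: 52 bp.

52 bp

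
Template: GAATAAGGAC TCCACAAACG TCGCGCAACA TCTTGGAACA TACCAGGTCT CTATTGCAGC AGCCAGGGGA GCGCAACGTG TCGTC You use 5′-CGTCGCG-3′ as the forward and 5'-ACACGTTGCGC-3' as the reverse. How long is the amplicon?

63 bp

Forward primer CGTCGCG is found on the top strand at positions 19–25.
The reverse primer's reverse complement is GCGCAACGTGT, which matches the template at positions 71–81.
Product length = (reverse-primer end) − (forward-primer start) + 1 = 81 − 19 + 1 = 63 bp.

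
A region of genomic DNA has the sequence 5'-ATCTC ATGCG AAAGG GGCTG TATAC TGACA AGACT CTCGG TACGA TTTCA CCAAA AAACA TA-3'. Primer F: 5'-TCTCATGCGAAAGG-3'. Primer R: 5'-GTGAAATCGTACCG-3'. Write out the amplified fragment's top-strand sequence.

5'-TCTCATGCGAAAGGGGCTGTATACTGACAAGACTCTCGGTACGATTTCAC-3'

Forward primer TCTCATGCGAAAGG is found on the top strand at positions 2–15.
Reverse complement of the reverse primer: CGGTACGATTTCAC. This occurs on the top strand at positions 38–51.
The product is the template from position 2 through 51 (50 bp).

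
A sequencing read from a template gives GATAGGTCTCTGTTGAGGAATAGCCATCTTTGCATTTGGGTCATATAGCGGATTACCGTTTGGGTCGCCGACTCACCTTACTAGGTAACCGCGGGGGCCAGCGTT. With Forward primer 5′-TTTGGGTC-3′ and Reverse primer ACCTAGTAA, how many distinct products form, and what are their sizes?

The forward primer TTTGGGTC matches the top strand at positions 35–42, 59–66.
The reverse primer's reverse complement is TTACTAGGT, matching at positions 78–86.
Each forward site pairs with the reverse site to give a product ending at position 86: sizes 52, 28 bp.

Two products: 52 bp, 28 bp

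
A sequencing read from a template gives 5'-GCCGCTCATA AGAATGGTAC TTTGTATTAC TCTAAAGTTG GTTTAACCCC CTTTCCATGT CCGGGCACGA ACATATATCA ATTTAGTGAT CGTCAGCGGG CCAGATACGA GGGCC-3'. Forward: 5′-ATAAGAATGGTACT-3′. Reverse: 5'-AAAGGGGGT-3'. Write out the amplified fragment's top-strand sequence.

5'-ATAAGAATGGTACTTTGTATTACTCTAAAGTTGGTTTAACCCCCTTT-3'

Forward primer ATAAGAATGGTACT is found on the top strand at positions 8–21.
The reverse primer's reverse complement is ACCCCCTTT, which matches the template at positions 46–54.
The product is the template from position 8 through 54 (47 bp).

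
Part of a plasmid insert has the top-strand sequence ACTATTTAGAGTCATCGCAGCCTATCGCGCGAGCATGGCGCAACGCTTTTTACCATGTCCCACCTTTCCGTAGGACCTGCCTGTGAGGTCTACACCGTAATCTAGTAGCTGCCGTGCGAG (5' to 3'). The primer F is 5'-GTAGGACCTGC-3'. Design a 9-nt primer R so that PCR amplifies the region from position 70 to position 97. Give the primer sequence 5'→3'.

The product's 3' end on the top strand is position 97.
The reverse primer anneals to the top strand over positions 89–97, i.e. to TCTACACCG.
Its sequence written 5'→3' is the reverse complement: CGGTGTAGA.

5'-CGGTGTAGA-3'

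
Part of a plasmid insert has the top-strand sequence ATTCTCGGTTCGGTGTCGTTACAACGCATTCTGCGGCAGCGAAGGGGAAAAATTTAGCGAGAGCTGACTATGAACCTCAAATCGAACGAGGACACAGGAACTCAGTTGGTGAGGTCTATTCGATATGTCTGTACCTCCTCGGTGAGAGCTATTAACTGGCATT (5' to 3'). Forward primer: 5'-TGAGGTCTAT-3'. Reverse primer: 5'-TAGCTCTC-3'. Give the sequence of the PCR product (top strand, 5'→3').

5'-TGAGGTCTATTCGATATGTCTGTACCTCCTCGGTGAGAGCTA-3'

The forward primer matches the template at positions 110–119.
Reverse complement of the reverse primer: GAGAGCTA. This occurs on the top strand at positions 144–151.
The product is the template from position 110 through 151 (42 bp).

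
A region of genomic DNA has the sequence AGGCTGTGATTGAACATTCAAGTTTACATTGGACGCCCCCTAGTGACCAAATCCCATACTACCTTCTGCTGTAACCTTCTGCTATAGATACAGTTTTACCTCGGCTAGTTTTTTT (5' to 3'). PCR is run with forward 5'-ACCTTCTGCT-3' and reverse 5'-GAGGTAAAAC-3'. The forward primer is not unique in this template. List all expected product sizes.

42 bp, 29 bp

The forward primer ACCTTCTGCT matches the top strand at positions 61–70, 74–83.
The reverse primer's reverse complement is GTTTTACCTC, matching at positions 93–102.
Each forward site pairs with the reverse site to give a product ending at position 102: sizes 42, 29 bp.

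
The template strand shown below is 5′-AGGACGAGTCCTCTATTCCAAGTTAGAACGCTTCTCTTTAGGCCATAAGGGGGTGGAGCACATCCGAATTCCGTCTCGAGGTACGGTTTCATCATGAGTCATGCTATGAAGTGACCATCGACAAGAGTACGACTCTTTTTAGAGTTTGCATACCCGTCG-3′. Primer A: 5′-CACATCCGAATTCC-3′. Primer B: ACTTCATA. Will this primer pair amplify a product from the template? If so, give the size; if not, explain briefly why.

Yes — a 54 bp product.

Primer A (CACATCCGAATTCC) matches the top strand at positions 59–72; it acts as a forward primer.
Primer B's reverse complement is TATGAAGT, matching the top strand at positions 105–112; it acts as a reverse primer.
The 3' ends face each other across positions 59–112, giving a 54 bp product.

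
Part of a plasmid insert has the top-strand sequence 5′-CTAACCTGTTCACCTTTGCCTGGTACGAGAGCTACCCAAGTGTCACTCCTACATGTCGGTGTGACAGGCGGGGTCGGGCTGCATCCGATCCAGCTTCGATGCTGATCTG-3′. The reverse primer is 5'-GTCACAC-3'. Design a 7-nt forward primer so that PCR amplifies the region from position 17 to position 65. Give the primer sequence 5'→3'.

5'-TGCCTGG-3'

The reverse primer's reverse complement GTGTGAC matches the template at positions 59–65; the product starts at position 17.
The forward primer is identical to the top strand over positions 17–23: TGCCTGG.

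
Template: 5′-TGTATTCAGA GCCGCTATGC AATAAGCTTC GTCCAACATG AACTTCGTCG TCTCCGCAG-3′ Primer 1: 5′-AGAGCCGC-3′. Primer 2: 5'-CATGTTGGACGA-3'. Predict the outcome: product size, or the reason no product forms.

Yes — a 33 bp product.

Primer 1 (AGAGCCGC) matches the top strand at positions 8–15; it acts as a forward primer.
Primer 2's reverse complement is TCGTCCAACATG, matching the top strand at positions 29–40; it acts as a reverse primer.
The 3' ends face each other across positions 8–40, giving a 33 bp product.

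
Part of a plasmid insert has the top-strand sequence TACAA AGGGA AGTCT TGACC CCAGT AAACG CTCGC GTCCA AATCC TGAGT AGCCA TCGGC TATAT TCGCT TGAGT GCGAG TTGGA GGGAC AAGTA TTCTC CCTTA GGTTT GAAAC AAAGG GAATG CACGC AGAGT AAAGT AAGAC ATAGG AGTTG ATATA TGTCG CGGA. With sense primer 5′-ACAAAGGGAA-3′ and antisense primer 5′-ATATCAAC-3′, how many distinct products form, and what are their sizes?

The forward primer ACAAAGGGAA matches the top strand at positions 2–11, 114–123.
The reverse primer's reverse complement is GTTGATAT, matching at positions 152–159.
Each forward site pairs with the reverse site to give a product ending at position 159: sizes 158, 46 bp.

Two products: 158 bp, 46 bp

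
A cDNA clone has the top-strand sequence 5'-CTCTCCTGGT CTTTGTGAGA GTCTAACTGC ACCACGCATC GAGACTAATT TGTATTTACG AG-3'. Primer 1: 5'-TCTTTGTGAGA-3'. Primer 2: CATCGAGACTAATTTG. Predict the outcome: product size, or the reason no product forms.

Primer 1 (TCTTTGTGAGA) matches the top strand at positions 10–20 (3' end points downstream).
Primer 2 (CATCGAGACTAATTTG) also matches the top strand directly, at positions 37–52 — its reverse complement CAAATTAGTCTCGATG is not present.
Both primers anneal to the bottom strand with 3' ends pointing the same way, so neither can prime synthesis back toward the other.

No product — both primers anneal to the same strand and extend in the same direction.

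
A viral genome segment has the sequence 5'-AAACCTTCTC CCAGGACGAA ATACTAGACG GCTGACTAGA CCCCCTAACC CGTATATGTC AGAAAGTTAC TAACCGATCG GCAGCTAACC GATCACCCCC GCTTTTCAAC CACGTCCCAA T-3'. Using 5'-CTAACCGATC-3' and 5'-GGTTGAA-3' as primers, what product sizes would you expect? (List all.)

The forward primer CTAACCGATC matches the top strand at positions 70–79, 85–94.
The reverse primer's reverse complement is TTCAACC, matching at positions 105–111.
Each forward site pairs with the reverse site to give a product ending at position 111: sizes 42, 27 bp.

42 bp, 27 bp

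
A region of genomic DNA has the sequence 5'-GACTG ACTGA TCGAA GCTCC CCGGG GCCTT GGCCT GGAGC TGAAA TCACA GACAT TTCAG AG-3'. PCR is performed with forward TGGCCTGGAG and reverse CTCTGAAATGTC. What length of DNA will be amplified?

33 bp

Forward primer TGGCCTGGAG is found on the top strand at positions 30–39.
Taking the reverse complement of CTCTGAAATGTC gives GACATTTCAGAG, found at positions 51–62 on the template; the primer anneals here to the top strand with its 3' end pointing upstream.
The product runs from position 30 to position 62, so its length is 62 − 30 + 1 = 33 bp.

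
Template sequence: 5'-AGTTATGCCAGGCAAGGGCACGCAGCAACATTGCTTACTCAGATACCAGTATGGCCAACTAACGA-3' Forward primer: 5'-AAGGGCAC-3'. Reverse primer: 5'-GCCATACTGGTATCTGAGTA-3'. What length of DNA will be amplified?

Scanning the template, AAGGGCAC occurs at positions 14–21; this primer anneals to the bottom strand there with its 3' end pointing downstream.
Reverse complement of the reverse primer: TACTCAGATACCAGTATGGC. This occurs on the top strand at positions 36–55.
The product runs from position 14 to position 55, so its length is 55 − 14 + 1 = 42 bp.

42 bp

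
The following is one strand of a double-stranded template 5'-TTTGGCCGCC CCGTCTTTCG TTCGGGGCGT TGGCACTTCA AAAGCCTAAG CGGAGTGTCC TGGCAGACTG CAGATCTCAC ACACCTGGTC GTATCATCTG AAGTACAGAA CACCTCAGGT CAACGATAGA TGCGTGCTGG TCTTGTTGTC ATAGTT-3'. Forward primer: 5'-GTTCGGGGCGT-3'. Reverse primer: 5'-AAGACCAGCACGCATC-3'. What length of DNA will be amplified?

125 bp

Scanning the template, GTTCGGGGCGT occurs at positions 20–30; this primer anneals to the bottom strand there with its 3' end pointing downstream.
Taking the reverse complement of AAGACCAGCACGCATC gives GATGCGTGCTGGTCTT, found at positions 129–144 on the template; the primer anneals here to the top strand with its 3' end pointing upstream.
Amplicon spans positions 20–144: 125 bp.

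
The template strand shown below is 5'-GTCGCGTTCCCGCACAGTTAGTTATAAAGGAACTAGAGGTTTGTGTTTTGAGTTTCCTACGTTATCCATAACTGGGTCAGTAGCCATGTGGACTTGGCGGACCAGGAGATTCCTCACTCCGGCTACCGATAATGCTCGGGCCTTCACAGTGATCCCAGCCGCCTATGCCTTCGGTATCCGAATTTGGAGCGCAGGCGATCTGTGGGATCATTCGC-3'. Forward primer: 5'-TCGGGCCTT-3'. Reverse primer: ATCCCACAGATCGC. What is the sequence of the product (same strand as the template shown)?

5'-TCGGGCCTTCACAGTGATCCCAGCCGCCTATGCCTTCGGTATCCGAATTTGGAGCGCAGGCGATCTGTGGGAT-3'

Forward primer TCGGGCCTT is found on the top strand at positions 136–144.
Taking the reverse complement of ATCCCACAGATCGC gives GCGATCTGTGGGAT, found at positions 195–208 on the template; the primer anneals here to the top strand with its 3' end pointing upstream.
The product is the template from position 136 through 208 (73 bp).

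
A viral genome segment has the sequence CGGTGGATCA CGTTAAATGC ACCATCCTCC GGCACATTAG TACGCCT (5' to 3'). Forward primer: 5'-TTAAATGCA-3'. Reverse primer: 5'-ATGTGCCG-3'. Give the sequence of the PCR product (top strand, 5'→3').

5'-TTAAATGCACCATCCTCCGGCACAT-3'

The forward primer matches the template at positions 13–21.
The reverse primer's reverse complement is CGGCACAT, which matches the template at positions 30–37.
The product is the template from position 13 through 37 (25 bp).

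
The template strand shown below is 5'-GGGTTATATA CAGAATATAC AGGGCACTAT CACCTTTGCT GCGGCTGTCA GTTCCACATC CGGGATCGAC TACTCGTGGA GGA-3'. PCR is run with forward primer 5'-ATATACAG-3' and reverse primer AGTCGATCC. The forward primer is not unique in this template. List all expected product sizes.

The forward primer ATATACAG matches the top strand at positions 6–13, 15–22.
The reverse primer's reverse complement is GGATCGACT, matching at positions 63–71.
Each forward site pairs with the reverse site to give a product ending at position 71: sizes 66, 57 bp.

66 bp, 57 bp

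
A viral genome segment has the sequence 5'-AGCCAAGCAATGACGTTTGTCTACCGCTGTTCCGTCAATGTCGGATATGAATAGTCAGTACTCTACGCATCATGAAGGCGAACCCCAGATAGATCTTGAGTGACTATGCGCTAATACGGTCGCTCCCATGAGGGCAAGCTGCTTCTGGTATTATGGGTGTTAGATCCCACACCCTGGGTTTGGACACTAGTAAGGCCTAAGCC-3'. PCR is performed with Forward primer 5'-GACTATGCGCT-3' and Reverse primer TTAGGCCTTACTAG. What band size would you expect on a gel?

99 bp

The forward primer matches the template at positions 102–112.
Taking the reverse complement of TTAGGCCTTACTAG gives CTAGTAAGGCCTAA, found at positions 187–200 on the template; the primer anneals here to the top strand with its 3' end pointing upstream.
The product runs from position 102 to position 200, so its length is 200 − 102 + 1 = 99 bp.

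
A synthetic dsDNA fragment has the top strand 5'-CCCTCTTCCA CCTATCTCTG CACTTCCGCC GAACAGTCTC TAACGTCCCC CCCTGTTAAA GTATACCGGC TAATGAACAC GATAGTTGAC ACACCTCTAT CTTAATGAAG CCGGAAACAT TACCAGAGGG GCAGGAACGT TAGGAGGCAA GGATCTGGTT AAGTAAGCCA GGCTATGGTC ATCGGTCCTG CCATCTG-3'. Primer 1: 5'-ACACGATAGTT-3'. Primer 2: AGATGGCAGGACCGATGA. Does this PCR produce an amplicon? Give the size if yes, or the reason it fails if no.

Yes — a 120 bp product.

Primer 1 (ACACGATAGTT) matches the top strand at positions 77–87; it acts as a forward primer.
Primer 2's reverse complement is TCATCGGTCCTGCCATCT, matching the top strand at positions 179–196; it acts as a reverse primer.
The 3' ends face each other across positions 77–196, giving a 120 bp product.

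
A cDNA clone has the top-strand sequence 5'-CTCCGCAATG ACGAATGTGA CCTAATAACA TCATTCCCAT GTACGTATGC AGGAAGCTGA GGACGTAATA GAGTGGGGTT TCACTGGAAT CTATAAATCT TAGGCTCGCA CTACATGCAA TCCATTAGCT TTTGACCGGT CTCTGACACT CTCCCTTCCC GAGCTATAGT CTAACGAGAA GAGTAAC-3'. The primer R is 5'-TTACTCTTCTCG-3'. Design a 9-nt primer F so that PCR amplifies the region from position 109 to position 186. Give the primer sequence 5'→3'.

5'-CACTACATG-3'

The reverse primer's reverse complement CGAGAAGAGTAA matches the template at positions 175–186; the product starts at position 109.
The forward primer is identical to the top strand over positions 109–117: CACTACATG.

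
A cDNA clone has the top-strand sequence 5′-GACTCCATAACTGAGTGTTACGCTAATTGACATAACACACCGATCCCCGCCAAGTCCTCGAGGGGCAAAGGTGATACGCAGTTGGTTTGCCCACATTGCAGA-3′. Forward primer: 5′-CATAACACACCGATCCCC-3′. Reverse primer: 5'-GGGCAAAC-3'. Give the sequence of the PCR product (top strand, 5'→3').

5'-CATAACACACCGATCCCCGCCAAGTCCTCGAGGGGCAAAGGTGATACGCAGTTGGTTTGCCC-3'

The forward primer matches the template at positions 31–48.
Taking the reverse complement of GGGCAAAC gives GTTTGCCC, found at positions 85–92 on the template; the primer anneals here to the top strand with its 3' end pointing upstream.
The product is the template from position 31 through 92 (62 bp).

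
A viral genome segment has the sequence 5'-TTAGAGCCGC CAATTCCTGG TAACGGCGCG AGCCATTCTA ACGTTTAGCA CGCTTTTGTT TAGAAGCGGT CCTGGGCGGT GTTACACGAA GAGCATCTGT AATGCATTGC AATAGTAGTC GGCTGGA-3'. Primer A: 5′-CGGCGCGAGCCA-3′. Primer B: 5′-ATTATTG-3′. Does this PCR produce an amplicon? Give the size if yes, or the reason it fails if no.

No product — primer B has no binding site in the template.

Primer B (ATTATTG) does not match the top strand, and its reverse complement CAATAAT does not match either.
With no annealing site for primer B, no amplification occurs.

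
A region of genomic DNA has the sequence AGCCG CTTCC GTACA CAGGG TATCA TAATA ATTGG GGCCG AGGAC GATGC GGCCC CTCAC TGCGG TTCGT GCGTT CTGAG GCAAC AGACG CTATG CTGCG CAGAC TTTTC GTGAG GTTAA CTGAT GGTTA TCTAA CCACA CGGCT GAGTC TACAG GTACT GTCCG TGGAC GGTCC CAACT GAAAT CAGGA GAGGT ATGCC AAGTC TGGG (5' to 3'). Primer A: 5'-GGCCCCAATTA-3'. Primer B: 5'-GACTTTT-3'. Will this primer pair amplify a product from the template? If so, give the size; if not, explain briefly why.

No product — the primers' 3' ends point away from each other.

Primer A (GGCCCCAATTA) has reverse complement TAATTGGGGCC, which matches the top strand at positions 29–39; primer A anneals to the top strand there with its 3' end pointing upstream toward position 29.
Primer B (GACTTTT) matches the top strand directly at positions 103–109; it anneals to the bottom strand with its 3' end pointing downstream toward position 109.
The 3' ends diverge (primer A extends toward position 1, primer B toward position 209), so the primers never converge on a shared product.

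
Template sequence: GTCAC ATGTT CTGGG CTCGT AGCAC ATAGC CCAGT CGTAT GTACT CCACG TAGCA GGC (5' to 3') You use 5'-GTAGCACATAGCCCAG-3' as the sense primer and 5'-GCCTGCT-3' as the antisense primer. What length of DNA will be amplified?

The forward primer matches the template at positions 19–34.
Taking the reverse complement of GCCTGCT gives AGCAGGC, found at positions 52–58 on the template; the primer anneals here to the top strand with its 3' end pointing upstream.
The product runs from position 19 to position 58, so its length is 58 − 19 + 1 = 40 bp.

40 bp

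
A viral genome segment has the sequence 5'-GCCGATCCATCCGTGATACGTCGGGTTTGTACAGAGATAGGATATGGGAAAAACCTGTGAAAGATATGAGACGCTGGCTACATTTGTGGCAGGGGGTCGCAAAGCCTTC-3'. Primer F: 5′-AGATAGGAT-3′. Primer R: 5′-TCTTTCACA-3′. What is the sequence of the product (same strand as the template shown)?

5'-AGATAGGATATGGGAAAAACCTGTGAAAGA-3'

Forward primer AGATAGGAT is found on the top strand at positions 35–43.
The reverse primer's reverse complement is TGTGAAAGA, which matches the template at positions 56–64.
The product is the template from position 35 through 64 (30 bp).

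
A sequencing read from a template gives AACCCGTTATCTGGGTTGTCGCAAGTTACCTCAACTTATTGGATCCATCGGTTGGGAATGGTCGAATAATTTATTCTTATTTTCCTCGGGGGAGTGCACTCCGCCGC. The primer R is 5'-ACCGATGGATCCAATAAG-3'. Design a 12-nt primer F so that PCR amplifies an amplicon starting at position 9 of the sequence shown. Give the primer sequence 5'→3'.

The reverse primer's reverse complement CTTATTGGATCCATCGGT matches the template at positions 35–52; the product starts at position 9.
The forward primer is identical to the top strand over positions 9–20: ATCTGGGTTGTC.

5'-ATCTGGGTTGTC-3'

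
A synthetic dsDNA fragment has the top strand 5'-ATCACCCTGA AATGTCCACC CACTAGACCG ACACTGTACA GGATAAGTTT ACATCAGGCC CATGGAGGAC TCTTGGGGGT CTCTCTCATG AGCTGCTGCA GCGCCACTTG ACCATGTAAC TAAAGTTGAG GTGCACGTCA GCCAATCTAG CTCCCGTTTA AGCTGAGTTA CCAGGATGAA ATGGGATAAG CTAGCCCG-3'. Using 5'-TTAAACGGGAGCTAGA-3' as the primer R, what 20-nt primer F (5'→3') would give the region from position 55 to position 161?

The reverse primer's reverse complement TCTAGCTCCCGTTTAA matches the template at positions 146–161; the product starts at position 55.
The forward primer is identical to the top strand over positions 55–74: CAGGCCCATGGAGGACTCTT.

5'-CAGGCCCATGGAGGACTCTT-3'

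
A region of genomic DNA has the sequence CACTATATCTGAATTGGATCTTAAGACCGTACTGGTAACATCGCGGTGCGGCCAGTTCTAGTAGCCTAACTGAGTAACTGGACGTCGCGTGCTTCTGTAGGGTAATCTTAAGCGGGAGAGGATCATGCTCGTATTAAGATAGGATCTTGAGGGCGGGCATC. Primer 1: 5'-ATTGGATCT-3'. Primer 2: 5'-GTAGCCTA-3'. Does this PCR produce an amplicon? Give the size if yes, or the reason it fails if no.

No product — both primers anneal to the same strand and extend in the same direction.

Primer 1 (ATTGGATCT) matches the top strand at positions 13–21 (3' end points downstream).
Primer 2 (GTAGCCTA) also matches the top strand directly, at positions 61–68 — its reverse complement TAGGCTAC is not present.
Both primers anneal to the bottom strand with 3' ends pointing the same way, so neither can prime synthesis back toward the other.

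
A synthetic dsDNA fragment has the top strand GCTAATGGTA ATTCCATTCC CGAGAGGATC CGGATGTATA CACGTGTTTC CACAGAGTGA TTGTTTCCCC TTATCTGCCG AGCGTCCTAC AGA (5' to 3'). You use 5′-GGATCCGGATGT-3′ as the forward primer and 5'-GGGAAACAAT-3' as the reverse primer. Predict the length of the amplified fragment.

The forward primer matches the template at positions 26–37.
The reverse primer's reverse complement is ATTGTTTCCC, which matches the template at positions 60–69.
The product runs from position 26 to position 69, so its length is 69 − 26 + 1 = 44 bp.

44 bp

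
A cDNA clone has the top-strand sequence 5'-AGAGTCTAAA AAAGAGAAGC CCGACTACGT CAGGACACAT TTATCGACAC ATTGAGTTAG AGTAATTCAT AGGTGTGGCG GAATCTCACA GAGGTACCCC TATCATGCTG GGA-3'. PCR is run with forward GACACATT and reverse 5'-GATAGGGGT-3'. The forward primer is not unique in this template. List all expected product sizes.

71 bp, 59 bp

The forward primer GACACATT matches the top strand at positions 34–41, 46–53.
The reverse primer's reverse complement is ACCCCTATC, matching at positions 96–104.
Each forward site pairs with the reverse site to give a product ending at position 104: sizes 71, 59 bp.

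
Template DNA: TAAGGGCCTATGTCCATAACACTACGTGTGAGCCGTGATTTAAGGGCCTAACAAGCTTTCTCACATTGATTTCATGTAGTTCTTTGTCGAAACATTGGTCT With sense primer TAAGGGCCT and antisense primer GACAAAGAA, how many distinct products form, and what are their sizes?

The forward primer TAAGGGCCT matches the top strand at positions 1–9, 41–49.
The reverse primer's reverse complement is TTCTTTGTC, matching at positions 80–88.
Each forward site pairs with the reverse site to give a product ending at position 88: sizes 88, 48 bp.

Two products: 88 bp, 48 bp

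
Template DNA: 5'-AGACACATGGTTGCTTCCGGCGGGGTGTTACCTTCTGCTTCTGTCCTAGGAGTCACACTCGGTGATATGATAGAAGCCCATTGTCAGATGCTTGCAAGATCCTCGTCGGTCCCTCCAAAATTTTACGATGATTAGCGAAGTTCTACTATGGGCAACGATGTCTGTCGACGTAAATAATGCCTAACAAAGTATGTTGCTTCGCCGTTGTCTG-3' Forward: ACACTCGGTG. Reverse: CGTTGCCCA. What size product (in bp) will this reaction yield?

Forward primer ACACTCGGTG is found on the top strand at positions 55–64.
Reverse complement of the reverse primer: TGGGCAACG. This occurs on the top strand at positions 149–157.
The product runs from position 55 to position 157, so its length is 157 − 55 + 1 = 103 bp.

103 bp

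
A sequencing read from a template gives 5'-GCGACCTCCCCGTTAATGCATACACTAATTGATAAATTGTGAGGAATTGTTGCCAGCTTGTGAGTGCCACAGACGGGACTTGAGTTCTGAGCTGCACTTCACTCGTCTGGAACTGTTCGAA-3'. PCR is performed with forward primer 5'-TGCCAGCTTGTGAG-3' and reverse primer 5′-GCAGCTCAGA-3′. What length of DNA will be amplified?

45 bp

The forward primer matches the template at positions 51–64.
Taking the reverse complement of GCAGCTCAGA gives TCTGAGCTGC, found at positions 86–95 on the template; the primer anneals here to the top strand with its 3' end pointing upstream.
Amplicon spans positions 51–95: 45 bp.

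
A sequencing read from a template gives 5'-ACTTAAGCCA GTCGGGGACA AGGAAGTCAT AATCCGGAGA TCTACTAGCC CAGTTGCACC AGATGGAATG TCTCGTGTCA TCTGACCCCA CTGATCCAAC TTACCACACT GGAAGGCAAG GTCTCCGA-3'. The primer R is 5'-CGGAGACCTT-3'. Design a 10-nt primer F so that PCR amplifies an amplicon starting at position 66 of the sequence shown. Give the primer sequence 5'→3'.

5'-GAATGTCTCG-3'

The reverse primer's reverse complement AAGGTCTCCG matches the template at positions 118–127; the product starts at position 66.
The forward primer is identical to the top strand over positions 66–75: GAATGTCTCG.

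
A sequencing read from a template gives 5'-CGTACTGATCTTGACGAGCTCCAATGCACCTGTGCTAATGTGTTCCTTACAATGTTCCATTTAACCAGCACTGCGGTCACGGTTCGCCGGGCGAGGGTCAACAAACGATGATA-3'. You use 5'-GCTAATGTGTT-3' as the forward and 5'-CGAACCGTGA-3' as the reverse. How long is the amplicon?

Scanning the template, GCTAATGTGTT occurs at positions 34–44; this primer anneals to the bottom strand there with its 3' end pointing downstream.
The reverse primer's reverse complement is TCACGGTTCG, which matches the template at positions 77–86.
The product runs from position 34 to position 86, so its length is 86 − 34 + 1 = 53 bp.

53 bp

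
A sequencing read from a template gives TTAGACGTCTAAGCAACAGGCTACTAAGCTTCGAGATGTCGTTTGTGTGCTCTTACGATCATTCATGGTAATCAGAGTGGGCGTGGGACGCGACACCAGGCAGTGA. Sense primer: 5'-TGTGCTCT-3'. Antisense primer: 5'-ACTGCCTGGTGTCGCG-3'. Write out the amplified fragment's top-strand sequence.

5'-TGTGCTCTTACGATCATTCATGGTAATCAGAGTGGGCGTGGGACGCGACACCAGGCAGT-3'

The forward primer matches the template at positions 46–53.
Reverse complement of the reverse primer: CGCGACACCAGGCAGT. This occurs on the top strand at positions 89–104.
The product is the template from position 46 through 104 (59 bp).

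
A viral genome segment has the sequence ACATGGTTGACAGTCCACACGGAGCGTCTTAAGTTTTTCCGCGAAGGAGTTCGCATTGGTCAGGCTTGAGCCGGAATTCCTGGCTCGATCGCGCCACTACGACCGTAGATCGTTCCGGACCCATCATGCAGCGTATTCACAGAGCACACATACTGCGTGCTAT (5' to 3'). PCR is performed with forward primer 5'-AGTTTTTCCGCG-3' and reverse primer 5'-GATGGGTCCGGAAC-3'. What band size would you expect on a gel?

The forward primer matches the template at positions 32–43.
The reverse primer's reverse complement is GTTCCGGACCCATC, which matches the template at positions 112–125.
Amplicon spans positions 32–125: 94 bp.

94 bp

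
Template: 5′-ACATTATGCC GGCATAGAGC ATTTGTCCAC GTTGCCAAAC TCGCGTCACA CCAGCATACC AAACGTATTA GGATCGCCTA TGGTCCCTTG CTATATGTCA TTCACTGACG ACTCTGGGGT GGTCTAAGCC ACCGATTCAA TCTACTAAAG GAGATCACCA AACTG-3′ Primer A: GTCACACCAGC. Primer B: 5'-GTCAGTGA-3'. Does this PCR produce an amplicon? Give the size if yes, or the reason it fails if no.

Yes — a 65 bp product.

Primer A (GTCACACCAGC) matches the top strand at positions 45–55; it acts as a forward primer.
Primer B's reverse complement is TCACTGAC, matching the top strand at positions 102–109; it acts as a reverse primer.
The 3' ends face each other across positions 45–109, giving a 65 bp product.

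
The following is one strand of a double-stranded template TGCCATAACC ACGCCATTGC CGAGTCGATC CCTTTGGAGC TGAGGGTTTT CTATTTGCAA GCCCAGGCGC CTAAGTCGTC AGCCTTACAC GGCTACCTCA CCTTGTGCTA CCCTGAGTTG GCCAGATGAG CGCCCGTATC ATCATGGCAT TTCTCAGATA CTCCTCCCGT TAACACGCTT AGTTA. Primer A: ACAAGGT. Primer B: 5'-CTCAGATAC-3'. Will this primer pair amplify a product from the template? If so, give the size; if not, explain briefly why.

No product — the primers' 3' ends point away from each other.

Primer A (ACAAGGT) has reverse complement ACCTTGT, which matches the top strand at positions 100–106; primer A anneals to the top strand there with its 3' end pointing upstream toward position 100.
Primer B (CTCAGATAC) matches the top strand directly at positions 153–161; it anneals to the bottom strand with its 3' end pointing downstream toward position 161.
The 3' ends diverge (primer A extends toward position 1, primer B toward position 185), so the primers never converge on a shared product.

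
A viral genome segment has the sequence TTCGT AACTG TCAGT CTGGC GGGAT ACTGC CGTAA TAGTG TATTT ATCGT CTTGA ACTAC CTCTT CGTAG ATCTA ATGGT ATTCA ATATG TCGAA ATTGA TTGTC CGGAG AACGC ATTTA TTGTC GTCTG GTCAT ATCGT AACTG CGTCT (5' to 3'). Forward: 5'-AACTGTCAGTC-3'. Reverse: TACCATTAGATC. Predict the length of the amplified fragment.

The forward primer matches the template at positions 6–16.
Taking the reverse complement of TACCATTAGATC gives GATCTAATGGTA, found at positions 70–81 on the template; the primer anneals here to the top strand with its 3' end pointing upstream.
The product runs from position 6 to position 81, so its length is 81 − 6 + 1 = 76 bp.

76 bp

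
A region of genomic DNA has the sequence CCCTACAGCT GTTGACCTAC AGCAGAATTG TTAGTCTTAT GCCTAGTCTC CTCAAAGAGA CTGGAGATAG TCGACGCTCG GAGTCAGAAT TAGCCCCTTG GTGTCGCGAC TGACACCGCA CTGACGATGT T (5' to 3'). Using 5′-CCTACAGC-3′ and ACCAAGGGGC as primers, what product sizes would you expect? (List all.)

The forward primer CCTACAGC matches the top strand at positions 2–9, 16–23.
The reverse primer's reverse complement is GCCCCTTGGT, matching at positions 93–102.
Each forward site pairs with the reverse site to give a product ending at position 102: sizes 101, 87 bp.

101 bp, 87 bp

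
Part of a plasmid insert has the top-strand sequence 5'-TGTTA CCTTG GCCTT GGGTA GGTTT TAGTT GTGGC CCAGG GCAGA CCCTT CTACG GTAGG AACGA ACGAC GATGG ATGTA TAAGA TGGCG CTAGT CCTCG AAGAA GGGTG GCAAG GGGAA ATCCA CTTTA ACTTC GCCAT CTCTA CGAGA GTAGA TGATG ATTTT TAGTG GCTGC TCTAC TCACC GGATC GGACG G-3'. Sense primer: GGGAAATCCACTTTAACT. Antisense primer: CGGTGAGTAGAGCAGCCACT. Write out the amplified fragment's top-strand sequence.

5'-GGGAAATCCACTTTAACTTCGCCATCTCTACGAGAGTAGATGATGATTTTTAGTGGCTGCTCTACTCACCG-3'

The forward primer matches the template at positions 116–133.
Taking the reverse complement of CGGTGAGTAGAGCAGCCACT gives AGTGGCTGCTCTACTCACCG, found at positions 167–186 on the template; the primer anneals here to the top strand with its 3' end pointing upstream.
The product is the template from position 116 through 186 (71 bp).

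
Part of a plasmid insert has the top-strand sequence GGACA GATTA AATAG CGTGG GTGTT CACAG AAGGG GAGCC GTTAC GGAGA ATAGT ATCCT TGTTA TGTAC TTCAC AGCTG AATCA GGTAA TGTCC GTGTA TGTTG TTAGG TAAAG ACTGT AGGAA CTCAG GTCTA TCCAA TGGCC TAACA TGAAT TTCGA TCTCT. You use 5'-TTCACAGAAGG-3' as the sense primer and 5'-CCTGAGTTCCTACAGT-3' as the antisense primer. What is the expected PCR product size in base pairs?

Scanning the template, TTCACAGAAGG occurs at positions 24–34; this primer anneals to the bottom strand there with its 3' end pointing downstream.
Taking the reverse complement of CCTGAGTTCCTACAGT gives ACTGTAGGAACTCAGG, found at positions 116–131 on the template; the primer anneals here to the top strand with its 3' end pointing upstream.
The product runs from position 24 to position 131, so its length is 131 − 24 + 1 = 108 bp.

108 bp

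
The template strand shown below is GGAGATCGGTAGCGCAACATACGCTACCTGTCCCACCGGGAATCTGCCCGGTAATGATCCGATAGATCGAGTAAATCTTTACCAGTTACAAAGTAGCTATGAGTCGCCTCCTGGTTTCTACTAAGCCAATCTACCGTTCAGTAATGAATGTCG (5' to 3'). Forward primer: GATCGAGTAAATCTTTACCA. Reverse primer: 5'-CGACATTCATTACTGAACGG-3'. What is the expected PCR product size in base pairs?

Scanning the template, GATCGAGTAAATCTTTACCA occurs at positions 65–84; this primer anneals to the bottom strand there with its 3' end pointing downstream.
Taking the reverse complement of CGACATTCATTACTGAACGG gives CCGTTCAGTAATGAATGTCG, found at positions 134–153 on the template; the primer anneals here to the top strand with its 3' end pointing upstream.
Product length = (reverse-primer end) − (forward-primer start) + 1 = 153 − 65 + 1 = 89 bp.

89 bp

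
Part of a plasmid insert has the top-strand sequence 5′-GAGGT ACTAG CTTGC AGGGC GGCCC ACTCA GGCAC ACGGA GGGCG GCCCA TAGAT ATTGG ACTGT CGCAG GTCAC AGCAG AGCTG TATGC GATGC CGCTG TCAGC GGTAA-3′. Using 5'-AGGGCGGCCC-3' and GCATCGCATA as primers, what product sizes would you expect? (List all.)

The forward primer AGGGCGGCCC matches the top strand at positions 16–25, 40–49.
The reverse primer's reverse complement is TATGCGATGC, matching at positions 86–95.
Each forward site pairs with the reverse site to give a product ending at position 95: sizes 80, 56 bp.

80 bp, 56 bp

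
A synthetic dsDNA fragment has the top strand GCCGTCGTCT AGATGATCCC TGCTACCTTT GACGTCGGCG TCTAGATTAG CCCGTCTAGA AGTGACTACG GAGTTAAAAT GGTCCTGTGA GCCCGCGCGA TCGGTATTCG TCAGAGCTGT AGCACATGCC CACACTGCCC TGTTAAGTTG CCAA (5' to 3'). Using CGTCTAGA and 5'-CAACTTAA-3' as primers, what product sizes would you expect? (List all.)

The forward primer CGTCTAGA matches the top strand at positions 6–13, 39–46, 53–60.
The reverse primer's reverse complement is TTAAGTTG, matching at positions 143–150.
Each forward site pairs with the reverse site to give a product ending at position 150: sizes 145, 112, 98 bp.

145 bp, 112 bp, 98 bp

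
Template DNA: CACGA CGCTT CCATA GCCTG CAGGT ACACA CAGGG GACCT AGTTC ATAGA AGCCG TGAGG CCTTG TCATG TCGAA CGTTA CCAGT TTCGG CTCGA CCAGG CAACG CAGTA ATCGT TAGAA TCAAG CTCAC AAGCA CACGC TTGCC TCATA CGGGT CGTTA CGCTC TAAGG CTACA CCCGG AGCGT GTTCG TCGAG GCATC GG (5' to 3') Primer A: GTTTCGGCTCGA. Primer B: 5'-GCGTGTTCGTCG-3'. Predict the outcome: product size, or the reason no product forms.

Primer A (GTTTCGGCTCGA) matches the top strand at positions 84–95 (3' end points downstream).
Primer B (GCGTGTTCGTCG) also matches the top strand directly, at positions 182–193 — its reverse complement CGACGAACACGC is not present.
Both primers anneal to the bottom strand with 3' ends pointing the same way, so neither can prime synthesis back toward the other.

No product — both primers anneal to the same strand and extend in the same direction.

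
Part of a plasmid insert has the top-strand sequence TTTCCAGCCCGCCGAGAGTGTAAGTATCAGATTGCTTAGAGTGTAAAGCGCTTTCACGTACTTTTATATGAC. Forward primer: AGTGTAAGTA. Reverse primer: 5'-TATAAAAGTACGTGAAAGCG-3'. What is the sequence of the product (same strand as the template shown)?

5'-AGTGTAAGTATCAGATTGCTTAGAGTGTAAAGCGCTTTCACGTACTTTTATA-3'

Scanning the template, AGTGTAAGTA occurs at positions 17–26; this primer anneals to the bottom strand there with its 3' end pointing downstream.
The reverse primer's reverse complement is CGCTTTCACGTACTTTTATA, which matches the template at positions 49–68.
The product is the template from position 17 through 68 (52 bp).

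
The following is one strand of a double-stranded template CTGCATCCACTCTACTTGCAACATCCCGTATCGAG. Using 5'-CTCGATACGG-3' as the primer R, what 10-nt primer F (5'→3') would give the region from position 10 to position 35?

The reverse primer's reverse complement CCGTATCGAG matches the template at positions 26–35; the product starts at position 10.
The forward primer is identical to the top strand over positions 10–19: CTCTACTTGC.

5'-CTCTACTTGC-3'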